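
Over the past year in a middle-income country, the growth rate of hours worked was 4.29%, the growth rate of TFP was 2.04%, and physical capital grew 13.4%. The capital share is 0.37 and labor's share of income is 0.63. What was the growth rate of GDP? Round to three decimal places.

GDP growth was 9.701%.

Labor's share = 1 − 0.37 = 0.63.
Physical capital: 0.37 × 13.4 = 4.958 pp.
Hours worked: 0.63 × 4.29 = 2.7027 pp.
Output growth = 2.04 + 7.6607 = 9.7007%.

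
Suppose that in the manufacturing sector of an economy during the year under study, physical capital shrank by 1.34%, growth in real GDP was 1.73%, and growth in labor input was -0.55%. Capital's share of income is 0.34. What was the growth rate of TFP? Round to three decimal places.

2.549%

Labor's share = 1 − 0.34 = 0.66.
Physical capital: 0.34 × (-1.34) = -0.4556 pp.
Labor input: 0.66 × (-0.55) = -0.363 pp.
TFP growth = 1.73 + 0.8186 = 2.5486%.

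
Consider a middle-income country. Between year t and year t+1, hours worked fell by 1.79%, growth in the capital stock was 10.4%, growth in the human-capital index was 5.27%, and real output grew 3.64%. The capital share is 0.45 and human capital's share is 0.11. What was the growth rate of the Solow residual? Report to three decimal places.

-0.832%

Labor's share = 1 − 0.45 − 0.11 = 0.44.
The capital stock: 0.45 × 10.4 = 4.68 pp.
The human-capital index: 0.11 × 5.27 = 0.5797 pp.
Hours worked: 0.44 × (-1.79) = -0.7876 pp.
TFP growth = 3.64 − 4.4721 = -0.8321%.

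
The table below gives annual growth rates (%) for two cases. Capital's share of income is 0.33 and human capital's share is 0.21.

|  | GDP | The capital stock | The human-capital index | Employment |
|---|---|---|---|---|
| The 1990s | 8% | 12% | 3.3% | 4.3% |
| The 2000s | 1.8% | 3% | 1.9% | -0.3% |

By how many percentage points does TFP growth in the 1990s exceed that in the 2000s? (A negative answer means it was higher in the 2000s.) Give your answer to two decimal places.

Labor's share = 1 − 0.33 − 0.21 = 0.46.
The 1990s: TFP = 8 − 3.96 − 0.693 − 1.978 = 1.369%.
The 2000s: TFP = 1.8 − 0.99 − 0.399 + 0.138 = 0.549%.
Difference = 1.369 − (0.549) = 0.82 pp.

0.82 percentage points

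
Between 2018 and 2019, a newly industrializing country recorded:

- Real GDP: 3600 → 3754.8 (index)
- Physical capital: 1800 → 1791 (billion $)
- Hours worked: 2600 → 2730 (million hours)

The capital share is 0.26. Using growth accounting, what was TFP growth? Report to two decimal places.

Real GDP growth = (3754.8 − 3600) / 3600 = 4.3%.
Physical capital growth = (1791 − 1800) / 1800 = -0.5%.
Hours worked growth = (2730 − 2600) / 2600 = 5%.
Labor's share = 1 − 0.26 = 0.74.
Physical capital: 0.26 × (-0.5) = -0.13 pp.
Hours worked: 0.74 × 5 = 3.7 pp.
TFP growth = 4.3 − 3.57 = 0.73%.

0.73%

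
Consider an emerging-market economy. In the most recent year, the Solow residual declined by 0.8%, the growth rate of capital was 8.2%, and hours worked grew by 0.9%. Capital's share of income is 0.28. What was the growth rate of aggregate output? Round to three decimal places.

Labor's share = 1 − 0.28 = 0.72.
Capital: 0.28 × 8.2 = 2.296 pp.
Hours worked: 0.72 × 0.9 = 0.648 pp.
Output growth = -0.8 + 2.944 = 2.144%.

Aggregate output grew 2.144%.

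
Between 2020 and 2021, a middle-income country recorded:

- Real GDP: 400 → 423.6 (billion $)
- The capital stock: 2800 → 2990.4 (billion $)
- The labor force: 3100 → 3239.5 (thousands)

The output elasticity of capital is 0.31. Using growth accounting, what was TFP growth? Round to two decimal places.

Real GDP growth = (423.6 − 400) / 400 = 5.9%.
The capital stock growth = (2990.4 − 2800) / 2800 = 6.8%.
The labor force growth = (3239.5 − 3100) / 3100 = 4.5%.
Labor's share = 1 − 0.31 = 0.69.
The capital stock: 0.31 × 6.8 = 2.108 pp.
The labor force: 0.69 × 4.5 = 3.105 pp.
TFP growth = 5.9 − 5.213 = 0.687%.

0.69%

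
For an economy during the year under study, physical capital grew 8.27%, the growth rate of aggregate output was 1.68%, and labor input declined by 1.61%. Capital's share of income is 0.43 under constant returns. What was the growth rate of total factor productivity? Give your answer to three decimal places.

Labor's share = 1 − 0.43 = 0.57.
Physical capital: 0.43 × 8.27 = 3.5561 pp.
Labor input: 0.57 × (-1.61) = -0.9177 pp.
TFP growth = 1.68 − 2.6384 = -0.9584%.

-0.958%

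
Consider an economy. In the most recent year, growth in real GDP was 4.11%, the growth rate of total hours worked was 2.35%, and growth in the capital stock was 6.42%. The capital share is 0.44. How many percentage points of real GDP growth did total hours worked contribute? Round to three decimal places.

1.316 percentage points

Labor's share = 1 − 0.44 = 0.56.
Contribution = share × growth = 0.56 × 2.35 = 1.316 pp.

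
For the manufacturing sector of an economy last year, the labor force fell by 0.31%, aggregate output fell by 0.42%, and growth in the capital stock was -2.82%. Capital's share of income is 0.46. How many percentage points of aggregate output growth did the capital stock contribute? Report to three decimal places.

-1.297 pp

Contribution = share × growth = 0.46 × (-2.82) = -1.2972 pp.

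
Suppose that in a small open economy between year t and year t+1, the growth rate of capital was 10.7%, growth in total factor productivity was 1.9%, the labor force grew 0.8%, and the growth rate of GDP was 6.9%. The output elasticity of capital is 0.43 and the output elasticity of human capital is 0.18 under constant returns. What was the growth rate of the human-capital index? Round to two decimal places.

Labor's share = 1 − 0.43 − 0.18 = 0.39.
gY = gA + 0.43×10.7 + 0.39×0.8 + 0.18×g.
0.18×g = 6.9 − 1.9 − 4.913 = 0.087.
g = 0.087 / 0.18 = 0.4833%.

0.48%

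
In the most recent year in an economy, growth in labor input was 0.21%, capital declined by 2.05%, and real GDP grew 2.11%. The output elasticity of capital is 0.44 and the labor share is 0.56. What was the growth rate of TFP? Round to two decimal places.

Labor's share = 1 − 0.44 = 0.56.
Capital: 0.44 × (-2.05) = -0.902 pp.
Labor input: 0.56 × 0.21 = 0.1176 pp.
TFP growth = 2.11 + 0.7844 = 2.8944%.

2.89%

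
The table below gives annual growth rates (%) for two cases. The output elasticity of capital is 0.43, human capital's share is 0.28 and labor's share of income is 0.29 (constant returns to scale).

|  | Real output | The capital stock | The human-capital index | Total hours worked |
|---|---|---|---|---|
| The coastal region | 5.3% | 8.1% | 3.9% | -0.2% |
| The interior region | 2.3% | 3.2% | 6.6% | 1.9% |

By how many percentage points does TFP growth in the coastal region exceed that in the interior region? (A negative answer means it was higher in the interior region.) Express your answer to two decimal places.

2.26 percentage points

Labor's share = 1 − 0.43 − 0.28 = 0.29.
The coastal region: TFP = 5.3 − 3.483 − 1.092 + 0.058 = 0.783%.
The interior region: TFP = 2.3 − 1.376 − 1.848 − 0.551 = -1.475%.
Difference = 0.783 − (-1.475) = 2.258 pp.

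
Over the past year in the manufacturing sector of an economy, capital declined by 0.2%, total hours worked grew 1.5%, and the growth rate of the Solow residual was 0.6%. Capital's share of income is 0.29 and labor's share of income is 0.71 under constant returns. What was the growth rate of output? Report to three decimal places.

Output grew 1.607%.

Labor's share = 1 − 0.29 = 0.71.
Capital: 0.29 × (-0.2) = -0.058 pp.
Total hours worked: 0.71 × 1.5 = 1.065 pp.
Output growth = 0.6 + 1.007 = 1.607%.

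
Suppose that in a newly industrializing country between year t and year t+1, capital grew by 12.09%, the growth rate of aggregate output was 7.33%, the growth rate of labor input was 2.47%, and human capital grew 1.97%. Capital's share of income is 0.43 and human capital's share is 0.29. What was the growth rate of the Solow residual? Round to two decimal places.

Labor's share = 1 − 0.43 − 0.29 = 0.28.
Capital: 0.43 × 12.09 = 5.1987 pp.
Human capital: 0.29 × 1.97 = 0.5713 pp.
Labor input: 0.28 × 2.47 = 0.6916 pp.
TFP growth = 7.33 − 6.4616 = 0.8684%.

0.87%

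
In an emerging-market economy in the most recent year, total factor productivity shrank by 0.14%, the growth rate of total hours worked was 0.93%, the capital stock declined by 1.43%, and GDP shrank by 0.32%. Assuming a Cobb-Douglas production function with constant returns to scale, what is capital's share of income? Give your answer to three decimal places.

0.470

gY = gA + α·gK + (1−α)·gL, so gY − gA − gL = α(gK − gL).
-0.32 + 0.14 − 0.93 = α × (-1.43 − 0.93).
-1.11 = -2.36 α, so α = 0.47034.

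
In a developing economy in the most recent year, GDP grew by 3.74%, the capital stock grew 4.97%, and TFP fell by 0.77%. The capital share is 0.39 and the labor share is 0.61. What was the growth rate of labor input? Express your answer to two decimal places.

Labor's share = 1 − 0.39 = 0.61.
gY = gA + 0.39×4.97 + 0.61×g.
0.61×g = 3.74 + 0.77 − 1.9383 = 2.5717.
g = 2.5717 / 0.61 = 4.2159%.

4.22%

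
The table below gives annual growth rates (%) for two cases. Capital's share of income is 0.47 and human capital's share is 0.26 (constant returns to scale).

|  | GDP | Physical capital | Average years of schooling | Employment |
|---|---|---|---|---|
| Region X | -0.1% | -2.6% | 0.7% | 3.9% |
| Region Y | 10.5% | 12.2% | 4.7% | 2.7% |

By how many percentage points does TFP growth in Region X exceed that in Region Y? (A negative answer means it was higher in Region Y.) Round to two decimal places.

-2.93 percentage points

Labor's share = 1 − 0.47 − 0.26 = 0.27.
Region X: TFP = -0.1 + 1.222 − 0.182 − 1.053 = -0.113%.
Region Y: TFP = 10.5 − 5.734 − 1.222 − 0.729 = 2.815%.
Difference = -0.113 − (2.815) = -2.928 pp.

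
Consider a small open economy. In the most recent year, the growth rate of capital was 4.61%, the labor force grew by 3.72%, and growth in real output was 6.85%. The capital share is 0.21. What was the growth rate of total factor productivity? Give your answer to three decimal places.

Labor's share = 1 − 0.21 = 0.79.
Capital: 0.21 × 4.61 = 0.9681 pp.
The labor force: 0.79 × 3.72 = 2.9388 pp.
TFP growth = 6.85 − 3.9069 = 2.9431%.

2.943%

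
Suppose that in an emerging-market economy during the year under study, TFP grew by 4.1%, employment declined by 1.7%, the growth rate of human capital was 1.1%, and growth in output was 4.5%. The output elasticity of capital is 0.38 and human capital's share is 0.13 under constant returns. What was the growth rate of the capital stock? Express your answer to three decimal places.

Labor's share = 1 − 0.38 − 0.13 = 0.49.
gY = gA + 0.13×1.1 + 0.49×(-1.7) + 0.38×g.
0.38×g = 4.5 − 4.1 + 0.69 = 1.09.
g = 1.09 / 0.38 = 2.86842%.

The capital stock grew 2.868%.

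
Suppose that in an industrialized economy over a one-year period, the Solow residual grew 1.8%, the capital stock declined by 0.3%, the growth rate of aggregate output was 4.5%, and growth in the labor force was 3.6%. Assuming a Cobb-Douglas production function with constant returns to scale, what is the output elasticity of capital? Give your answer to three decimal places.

gY = gA + α·gK + (1−α)·gL, so gY − gA − gL = α(gK − gL).
4.5 − 1.8 − 3.6 = α × (-0.3 − 3.6).
-0.9 = -3.9 α, so α = 0.23077.

0.231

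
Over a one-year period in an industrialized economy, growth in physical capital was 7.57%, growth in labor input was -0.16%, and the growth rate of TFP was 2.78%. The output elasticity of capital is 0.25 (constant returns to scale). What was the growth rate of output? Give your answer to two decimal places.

Labor's share = 1 − 0.25 = 0.75.
Physical capital: 0.25 × 7.57 = 1.8925 pp.
Labor input: 0.75 × (-0.16) = -0.12 pp.
Output growth = 2.78 + 1.7725 = 4.5525%.

4.55%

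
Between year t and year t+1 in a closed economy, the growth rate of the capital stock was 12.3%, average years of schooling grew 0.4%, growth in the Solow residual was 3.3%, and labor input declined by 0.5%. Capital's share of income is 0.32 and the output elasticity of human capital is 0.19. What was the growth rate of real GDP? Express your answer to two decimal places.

Labor's share = 1 − 0.32 − 0.19 = 0.49.
The capital stock: 0.32 × 12.3 = 3.936 pp.
Average years of schooling: 0.19 × 0.4 = 0.076 pp.
Labor input: 0.49 × (-0.5) = -0.245 pp.
Output growth = 3.3 + 3.767 = 7.067%.

Real GDP grew 7.07%.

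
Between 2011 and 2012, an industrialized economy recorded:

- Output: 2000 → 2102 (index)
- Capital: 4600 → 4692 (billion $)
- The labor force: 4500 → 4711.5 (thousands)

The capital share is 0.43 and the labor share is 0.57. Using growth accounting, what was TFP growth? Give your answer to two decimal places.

Output growth = (2102 − 2000) / 2000 = 5.1%.
Capital growth = (4692 − 4600) / 4600 = 2%.
The labor force growth = (4711.5 − 4500) / 4500 = 4.7%.
Labor's share = 1 − 0.43 = 0.57.
Capital: 0.43 × 2 = 0.86 pp.
The labor force: 0.57 × 4.7 = 2.679 pp.
TFP growth = 5.1 − 3.539 = 1.561%.

1.56%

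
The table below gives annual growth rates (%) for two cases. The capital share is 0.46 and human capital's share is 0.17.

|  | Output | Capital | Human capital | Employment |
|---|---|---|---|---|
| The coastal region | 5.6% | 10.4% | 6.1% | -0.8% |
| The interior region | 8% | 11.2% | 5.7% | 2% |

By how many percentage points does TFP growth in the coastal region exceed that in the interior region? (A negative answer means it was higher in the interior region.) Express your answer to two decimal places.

-1.06 percentage points

Labor's share = 1 − 0.46 − 0.17 = 0.37.
The coastal region: TFP = 5.6 − 4.784 − 1.037 + 0.296 = 0.075%.
The interior region: TFP = 8 − 5.152 − 0.969 − 0.74 = 1.139%.
Difference = 0.075 − (1.139) = -1.064 pp.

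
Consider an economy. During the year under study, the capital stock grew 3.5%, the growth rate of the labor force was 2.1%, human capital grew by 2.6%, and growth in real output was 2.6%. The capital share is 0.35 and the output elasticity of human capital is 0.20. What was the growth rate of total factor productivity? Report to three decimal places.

-0.090%

Labor's share = 1 − 0.35 − 0.2 = 0.45.
The capital stock: 0.35 × 3.5 = 1.225 pp.
Human capital: 0.2 × 2.6 = 0.52 pp.
The labor force: 0.45 × 2.1 = 0.945 pp.
TFP growth = 2.6 − 2.69 = -0.09%.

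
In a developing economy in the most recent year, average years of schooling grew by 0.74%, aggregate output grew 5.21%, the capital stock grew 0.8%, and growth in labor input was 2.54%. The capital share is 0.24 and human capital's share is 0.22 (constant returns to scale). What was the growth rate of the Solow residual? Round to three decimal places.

The Solow residual grew 3.484%.

Labor's share = 1 − 0.24 − 0.22 = 0.54.
The capital stock: 0.24 × 0.8 = 0.192 pp.
Average years of schooling: 0.22 × 0.74 = 0.1628 pp.
Labor input: 0.54 × 2.54 = 1.3716 pp.
TFP growth = 5.21 − 1.7264 = 3.4836%.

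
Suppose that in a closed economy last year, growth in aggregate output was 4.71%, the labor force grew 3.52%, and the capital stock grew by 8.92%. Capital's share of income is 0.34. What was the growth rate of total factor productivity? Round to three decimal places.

-0.646%

Labor's share = 1 − 0.34 = 0.66.
The capital stock: 0.34 × 8.92 = 3.0328 pp.
The labor force: 0.66 × 3.52 = 2.3232 pp.
TFP growth = 4.71 − 5.356 = -0.646%.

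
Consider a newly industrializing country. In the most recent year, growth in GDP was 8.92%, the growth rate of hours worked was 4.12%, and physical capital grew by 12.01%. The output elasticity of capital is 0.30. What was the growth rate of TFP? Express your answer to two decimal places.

Labor's share = 1 − 0.3 = 0.7.
Physical capital: 0.3 × 12.01 = 3.603 pp.
Hours worked: 0.7 × 4.12 = 2.884 pp.
TFP growth = 8.92 − 6.487 = 2.433%.

TFP grew 2.43%.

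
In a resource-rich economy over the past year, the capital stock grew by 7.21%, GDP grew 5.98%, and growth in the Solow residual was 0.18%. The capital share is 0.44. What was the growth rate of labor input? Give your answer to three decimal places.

Labor's share = 1 − 0.44 = 0.56.
gY = gA + 0.44×7.21 + 0.56×g.
0.56×g = 5.98 − 0.18 − 3.1724 = 2.6276.
g = 2.6276 / 0.56 = 4.69214%.

Labor input grew 4.692%.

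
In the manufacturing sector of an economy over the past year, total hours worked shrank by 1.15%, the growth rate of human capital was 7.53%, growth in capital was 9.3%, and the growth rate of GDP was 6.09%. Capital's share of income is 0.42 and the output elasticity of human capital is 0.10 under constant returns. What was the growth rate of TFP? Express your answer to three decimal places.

Labor's share = 1 − 0.42 − 0.1 = 0.48.
Capital: 0.42 × 9.3 = 3.906 pp.
Human capital: 0.1 × 7.53 = 0.753 pp.
Total hours worked: 0.48 × (-1.15) = -0.552 pp.
TFP growth = 6.09 − 4.107 = 1.983%.

1.983%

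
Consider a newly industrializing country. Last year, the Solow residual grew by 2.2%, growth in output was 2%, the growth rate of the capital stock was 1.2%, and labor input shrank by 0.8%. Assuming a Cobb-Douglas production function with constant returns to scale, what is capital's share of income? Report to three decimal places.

Capital's share of income is 0.300.

gY = gA + α·gK + (1−α)·gL, so gY − gA − gL = α(gK − gL).
2 − 2.2 + 0.8 = α × (1.2 − (-0.8)).
0.6 = 2 α, so α = 0.3.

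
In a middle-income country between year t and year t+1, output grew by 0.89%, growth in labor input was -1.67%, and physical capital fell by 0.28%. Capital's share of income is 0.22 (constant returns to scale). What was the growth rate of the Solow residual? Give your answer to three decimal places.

Labor's share = 1 − 0.22 = 0.78.
Physical capital: 0.22 × (-0.28) = -0.0616 pp.
Labor input: 0.78 × (-1.67) = -1.3026 pp.
TFP growth = 0.89 + 1.3642 = 2.2542%.

2.254%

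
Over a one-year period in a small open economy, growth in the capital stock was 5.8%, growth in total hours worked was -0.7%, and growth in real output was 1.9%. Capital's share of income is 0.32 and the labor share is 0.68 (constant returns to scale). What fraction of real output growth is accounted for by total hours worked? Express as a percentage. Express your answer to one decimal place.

Labor's share = 1 − 0.32 = 0.68.
Total hours worked contributed 0.68 × (-0.7) = -0.476 pp.
Share of growth = -0.476 / 1.9 × 100 = -25.053%.

Total hours worked accounted for -25.1% of growth.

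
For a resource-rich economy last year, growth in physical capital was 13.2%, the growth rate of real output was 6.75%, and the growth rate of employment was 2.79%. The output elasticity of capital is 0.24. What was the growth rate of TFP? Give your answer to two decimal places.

TFP grew 1.46%.

Labor's share = 1 − 0.24 = 0.76.
Physical capital: 0.24 × 13.2 = 3.168 pp.
Employment: 0.76 × 2.79 = 2.1204 pp.
TFP growth = 6.75 − 5.2884 = 1.4616%.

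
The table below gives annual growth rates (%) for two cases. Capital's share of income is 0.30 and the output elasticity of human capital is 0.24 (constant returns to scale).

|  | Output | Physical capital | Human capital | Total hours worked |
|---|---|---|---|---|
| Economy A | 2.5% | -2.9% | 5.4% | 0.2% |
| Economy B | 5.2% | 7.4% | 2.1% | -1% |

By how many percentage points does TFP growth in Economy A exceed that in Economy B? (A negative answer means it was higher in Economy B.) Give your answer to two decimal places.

Labor's share = 1 − 0.3 − 0.24 = 0.46.
Economy A: TFP = 2.5 + 0.87 − 1.296 − 0.092 = 1.982%.
Economy B: TFP = 5.2 − 2.22 − 0.504 + 0.46 = 2.936%.
Difference = 1.982 − (2.936) = -0.954 pp.

-0.95 percentage points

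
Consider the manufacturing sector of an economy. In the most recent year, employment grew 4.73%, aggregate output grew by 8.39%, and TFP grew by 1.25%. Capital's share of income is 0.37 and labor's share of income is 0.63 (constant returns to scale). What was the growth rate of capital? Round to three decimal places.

Labor's share = 1 − 0.37 = 0.63.
gY = gA + 0.63×4.73 + 0.37×g.
0.37×g = 8.39 − 1.25 − 2.9799 = 4.1601.
g = 4.1601 / 0.37 = 11.24351%.

Capital growth was 11.244%.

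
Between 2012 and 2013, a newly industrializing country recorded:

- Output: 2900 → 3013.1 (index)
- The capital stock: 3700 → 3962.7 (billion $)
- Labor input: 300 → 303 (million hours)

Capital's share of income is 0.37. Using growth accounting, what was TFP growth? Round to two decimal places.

Output growth = (3013.1 − 2900) / 2900 = 3.9%.
The capital stock growth = (3962.7 − 3700) / 3700 = 7.1%.
Labor input growth = (303 − 300) / 300 = 1%.
Labor's share = 1 − 0.37 = 0.63.
The capital stock: 0.37 × 7.1 = 2.627 pp.
Labor input: 0.63 × 1 = 0.63 pp.
TFP growth = 3.9 − 3.257 = 0.643%.

0.64%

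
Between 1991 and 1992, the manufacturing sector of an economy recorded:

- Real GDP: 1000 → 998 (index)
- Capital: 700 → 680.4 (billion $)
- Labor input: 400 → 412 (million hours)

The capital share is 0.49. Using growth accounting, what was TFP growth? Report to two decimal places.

-0.36%

Real GDP growth = (998 − 1000) / 1000 = -0.2%.
Capital growth = (680.4 − 700) / 700 = -2.8%.
Labor input growth = (412 − 400) / 400 = 3%.
Labor's share = 1 − 0.49 = 0.51.
Capital: 0.49 × (-2.8) = -1.372 pp.
Labor input: 0.51 × 3 = 1.53 pp.
TFP growth = -0.2 − 0.158 = -0.358%.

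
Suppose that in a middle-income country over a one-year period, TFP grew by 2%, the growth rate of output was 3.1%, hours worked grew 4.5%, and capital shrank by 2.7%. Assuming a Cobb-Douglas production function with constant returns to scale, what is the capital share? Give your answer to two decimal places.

α = 0.47

gY = gA + α·gK + (1−α)·gL, so gY − gA − gL = α(gK − gL).
3.1 − 2 − 4.5 = α × (-2.7 − 4.5).
-3.4 = -7.2 α, so α = 0.4722.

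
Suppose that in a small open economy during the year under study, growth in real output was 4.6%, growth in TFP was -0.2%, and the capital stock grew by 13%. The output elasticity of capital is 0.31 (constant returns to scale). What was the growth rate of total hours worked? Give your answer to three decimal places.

Total hours worked growth was 1.116%.

Labor's share = 1 − 0.31 = 0.69.
gY = gA + 0.31×13 + 0.69×g.
0.69×g = 4.6 + 0.2 − 4.03 = 0.77.
g = 0.77 / 0.69 = 1.11594%.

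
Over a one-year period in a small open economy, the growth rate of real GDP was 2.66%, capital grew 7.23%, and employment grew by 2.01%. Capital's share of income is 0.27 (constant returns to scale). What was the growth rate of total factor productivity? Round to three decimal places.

-0.759%

Labor's share = 1 − 0.27 = 0.73.
Capital: 0.27 × 7.23 = 1.9521 pp.
Employment: 0.73 × 2.01 = 1.4673 pp.
TFP growth = 2.66 − 3.4194 = -0.7594%.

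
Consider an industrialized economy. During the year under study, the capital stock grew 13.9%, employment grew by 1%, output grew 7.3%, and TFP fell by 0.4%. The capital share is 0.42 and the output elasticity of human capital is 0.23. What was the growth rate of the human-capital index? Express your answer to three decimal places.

6.574%

Labor's share = 1 − 0.42 − 0.23 = 0.35.
gY = gA + 0.42×13.9 + 0.35×1 + 0.23×g.
0.23×g = 7.3 + 0.4 − 6.188 = 1.512.
g = 1.512 / 0.23 = 6.57391%.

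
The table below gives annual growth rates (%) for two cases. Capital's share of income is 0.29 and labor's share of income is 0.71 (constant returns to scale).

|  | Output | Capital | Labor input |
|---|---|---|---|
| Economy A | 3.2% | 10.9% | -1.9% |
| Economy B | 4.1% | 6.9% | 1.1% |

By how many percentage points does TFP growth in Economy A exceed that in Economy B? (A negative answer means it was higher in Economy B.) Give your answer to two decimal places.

0.07 percentage points

Labor's share = 1 − 0.29 = 0.71.
Economy A: TFP = 3.2 − 3.161 + 1.349 = 1.388%.
Economy B: TFP = 4.1 − 2.001 − 0.781 = 1.318%.
Difference = 1.388 − (1.318) = 0.07 pp.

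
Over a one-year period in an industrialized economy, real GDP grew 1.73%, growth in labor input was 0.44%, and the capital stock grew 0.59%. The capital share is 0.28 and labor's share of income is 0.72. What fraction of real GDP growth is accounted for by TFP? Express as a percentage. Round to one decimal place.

Labor's share = 1 − 0.28 = 0.72.
The capital stock: 0.28 × 0.59 = 0.1652 pp.
Labor input: 0.72 × 0.44 = 0.3168 pp.
TFP growth = 1.73 − 0.482 = 1.248%.
TFP share of growth = 1.248 / 1.73 × 100 = 72.139%.

72.1%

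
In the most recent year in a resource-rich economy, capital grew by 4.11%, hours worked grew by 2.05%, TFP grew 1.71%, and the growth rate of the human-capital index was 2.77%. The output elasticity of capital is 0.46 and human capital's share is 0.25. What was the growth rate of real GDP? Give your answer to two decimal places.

Labor's share = 1 − 0.46 − 0.25 = 0.29.
Capital: 0.46 × 4.11 = 1.8906 pp.
The human-capital index: 0.25 × 2.77 = 0.6925 pp.
Hours worked: 0.29 × 2.05 = 0.5945 pp.
Output growth = 1.71 + 3.1776 = 4.8876%.

4.89%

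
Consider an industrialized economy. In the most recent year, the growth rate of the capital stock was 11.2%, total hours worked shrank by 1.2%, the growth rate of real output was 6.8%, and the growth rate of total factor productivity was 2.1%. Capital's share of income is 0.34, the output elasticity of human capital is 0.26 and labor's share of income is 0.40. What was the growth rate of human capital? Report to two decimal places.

Labor's share = 1 − 0.34 − 0.26 = 0.4.
gY = gA + 0.34×11.2 + 0.4×(-1.2) + 0.26×g.
0.26×g = 6.8 − 2.1 − 3.328 = 1.372.
g = 1.372 / 0.26 = 5.2769%.

Human capital grew 5.28%.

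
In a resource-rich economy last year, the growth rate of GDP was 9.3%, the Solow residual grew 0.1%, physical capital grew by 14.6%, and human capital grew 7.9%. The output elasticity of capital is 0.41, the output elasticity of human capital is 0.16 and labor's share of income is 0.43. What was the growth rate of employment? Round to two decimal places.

Labor's share = 1 − 0.41 − 0.16 = 0.43.
gY = gA + 0.41×14.6 + 0.16×7.9 + 0.43×g.
0.43×g = 9.3 − 0.1 − 7.25 = 1.95.
g = 1.95 / 0.43 = 4.5349%.

4.53%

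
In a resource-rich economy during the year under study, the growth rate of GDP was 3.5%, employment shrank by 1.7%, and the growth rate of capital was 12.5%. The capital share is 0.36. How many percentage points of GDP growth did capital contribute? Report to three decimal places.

4.500 pp

Contribution = share × growth = 0.36 × 12.5 = 4.5 pp.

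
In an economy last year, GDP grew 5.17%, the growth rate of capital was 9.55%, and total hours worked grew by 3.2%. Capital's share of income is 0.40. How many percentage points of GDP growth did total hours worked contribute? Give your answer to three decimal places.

Labor's share = 1 − 0.4 = 0.6.
Contribution = share × growth = 0.6 × 3.2 = 1.92 pp.

1.920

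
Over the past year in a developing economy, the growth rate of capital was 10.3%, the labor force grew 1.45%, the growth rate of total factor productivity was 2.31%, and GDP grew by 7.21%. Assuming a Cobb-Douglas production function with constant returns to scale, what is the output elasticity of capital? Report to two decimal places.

gY = gA + α·gK + (1−α)·gL, so gY − gA − gL = α(gK − gL).
7.21 − 2.31 − 1.45 = α × (10.3 − 1.45).
3.45 = 8.85 α, so α = 0.3898.

The output elasticity of capital is 0.39.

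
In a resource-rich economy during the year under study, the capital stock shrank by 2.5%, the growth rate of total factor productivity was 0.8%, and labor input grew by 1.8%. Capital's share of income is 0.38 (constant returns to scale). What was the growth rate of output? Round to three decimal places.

Output grew 0.966%.

Labor's share = 1 − 0.38 = 0.62.
The capital stock: 0.38 × (-2.5) = -0.95 pp.
Labor input: 0.62 × 1.8 = 1.116 pp.
Output growth = 0.8 + 0.166 = 0.966%.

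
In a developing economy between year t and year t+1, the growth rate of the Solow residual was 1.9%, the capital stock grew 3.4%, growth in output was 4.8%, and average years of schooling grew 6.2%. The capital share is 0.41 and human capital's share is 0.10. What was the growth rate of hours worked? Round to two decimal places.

1.81%

Labor's share = 1 − 0.41 − 0.1 = 0.49.
gY = gA + 0.41×3.4 + 0.1×6.2 + 0.49×g.
0.49×g = 4.8 − 1.9 − 2.014 = 0.886.
g = 0.886 / 0.49 = 1.8082%.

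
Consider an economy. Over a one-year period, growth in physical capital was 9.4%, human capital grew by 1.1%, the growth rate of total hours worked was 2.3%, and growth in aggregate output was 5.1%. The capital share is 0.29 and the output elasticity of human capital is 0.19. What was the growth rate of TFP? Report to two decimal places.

Labor's share = 1 − 0.29 − 0.19 = 0.52.
Physical capital: 0.29 × 9.4 = 2.726 pp.
Human capital: 0.19 × 1.1 = 0.209 pp.
Total hours worked: 0.52 × 2.3 = 1.196 pp.
TFP growth = 5.1 − 4.131 = 0.969%.

0.97%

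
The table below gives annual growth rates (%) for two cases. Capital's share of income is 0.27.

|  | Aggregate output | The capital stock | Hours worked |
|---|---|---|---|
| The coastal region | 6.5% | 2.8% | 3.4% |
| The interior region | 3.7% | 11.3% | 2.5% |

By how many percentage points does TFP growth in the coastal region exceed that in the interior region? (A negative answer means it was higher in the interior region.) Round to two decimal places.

4.44 percentage points

Labor's share = 1 − 0.27 = 0.73.
The coastal region: TFP = 6.5 − 0.756 − 2.482 = 3.262%.
The interior region: TFP = 3.7 − 3.051 − 1.825 = -1.176%.
Difference = 3.262 − (-1.176) = 4.438 pp.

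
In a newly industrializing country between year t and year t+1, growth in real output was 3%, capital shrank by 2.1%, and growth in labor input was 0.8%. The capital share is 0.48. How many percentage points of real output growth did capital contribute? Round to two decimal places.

Contribution = share × growth = 0.48 × (-2.1) = -1.008 pp.

-1.01 percentage points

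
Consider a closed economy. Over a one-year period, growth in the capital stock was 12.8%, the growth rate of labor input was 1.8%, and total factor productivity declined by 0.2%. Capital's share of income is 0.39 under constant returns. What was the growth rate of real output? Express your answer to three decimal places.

Labor's share = 1 − 0.39 = 0.61.
The capital stock: 0.39 × 12.8 = 4.992 pp.
Labor input: 0.61 × 1.8 = 1.098 pp.
Output growth = -0.2 + 6.09 = 5.89%.

5.890%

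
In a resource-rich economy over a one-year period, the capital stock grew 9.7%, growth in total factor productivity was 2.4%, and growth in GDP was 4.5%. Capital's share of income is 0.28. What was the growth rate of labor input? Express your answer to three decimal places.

-0.856%

Labor's share = 1 − 0.28 = 0.72.
gY = gA + 0.28×9.7 + 0.72×g.
0.72×g = 4.5 − 2.4 − 2.716 = -0.616.
g = -0.616 / 0.72 = -0.85556%.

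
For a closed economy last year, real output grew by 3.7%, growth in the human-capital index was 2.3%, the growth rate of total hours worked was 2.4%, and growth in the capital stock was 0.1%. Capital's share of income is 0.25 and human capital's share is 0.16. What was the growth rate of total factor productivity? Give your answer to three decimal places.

Labor's share = 1 − 0.25 − 0.16 = 0.59.
The capital stock: 0.25 × 0.1 = 0.025 pp.
The human-capital index: 0.16 × 2.3 = 0.368 pp.
Total hours worked: 0.59 × 2.4 = 1.416 pp.
TFP growth = 3.7 − 1.809 = 1.891%.

1.891%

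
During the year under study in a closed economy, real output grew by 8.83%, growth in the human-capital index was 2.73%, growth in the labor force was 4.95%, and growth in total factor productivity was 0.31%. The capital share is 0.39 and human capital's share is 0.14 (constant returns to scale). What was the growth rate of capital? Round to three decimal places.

Capital growth was 14.901%.

Labor's share = 1 − 0.39 − 0.14 = 0.47.
gY = gA + 0.14×2.73 + 0.47×4.95 + 0.39×g.
0.39×g = 8.83 − 0.31 − 2.7087 = 5.8113.
g = 5.8113 / 0.39 = 14.90077%.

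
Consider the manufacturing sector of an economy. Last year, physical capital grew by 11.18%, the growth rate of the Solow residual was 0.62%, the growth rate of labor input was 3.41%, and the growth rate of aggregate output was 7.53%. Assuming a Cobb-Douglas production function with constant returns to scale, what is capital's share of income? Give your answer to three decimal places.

gY = gA + α·gK + (1−α)·gL, so gY − gA − gL = α(gK − gL).
7.53 − 0.62 − 3.41 = α × (11.18 − 3.41).
3.5 = 7.77 α, so α = 0.45045.

0.450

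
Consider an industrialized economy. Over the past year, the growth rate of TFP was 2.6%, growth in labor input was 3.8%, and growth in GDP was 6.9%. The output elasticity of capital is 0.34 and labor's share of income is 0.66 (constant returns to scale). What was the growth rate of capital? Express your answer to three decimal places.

Labor's share = 1 − 0.34 = 0.66.
gY = gA + 0.66×3.8 + 0.34×g.
0.34×g = 6.9 − 2.6 − 2.508 = 1.792.
g = 1.792 / 0.34 = 5.27059%.

5.271%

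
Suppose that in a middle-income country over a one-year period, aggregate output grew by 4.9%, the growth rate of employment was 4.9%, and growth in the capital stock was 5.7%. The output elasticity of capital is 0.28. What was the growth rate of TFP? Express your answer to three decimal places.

-0.224%

Labor's share = 1 − 0.28 = 0.72.
The capital stock: 0.28 × 5.7 = 1.596 pp.
Employment: 0.72 × 4.9 = 3.528 pp.
TFP growth = 4.9 − 5.124 = -0.224%.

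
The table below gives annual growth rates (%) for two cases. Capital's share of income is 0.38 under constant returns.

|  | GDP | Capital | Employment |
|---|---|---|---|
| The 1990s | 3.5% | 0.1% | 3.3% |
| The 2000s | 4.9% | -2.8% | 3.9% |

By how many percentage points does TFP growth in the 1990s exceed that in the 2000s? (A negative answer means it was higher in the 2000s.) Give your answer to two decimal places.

-2.13 percentage points

Labor's share = 1 − 0.38 = 0.62.
The 1990s: TFP = 3.5 − 0.038 − 2.046 = 1.416%.
The 2000s: TFP = 4.9 + 1.064 − 2.418 = 3.546%.
Difference = 1.416 − (3.546) = -2.13 pp.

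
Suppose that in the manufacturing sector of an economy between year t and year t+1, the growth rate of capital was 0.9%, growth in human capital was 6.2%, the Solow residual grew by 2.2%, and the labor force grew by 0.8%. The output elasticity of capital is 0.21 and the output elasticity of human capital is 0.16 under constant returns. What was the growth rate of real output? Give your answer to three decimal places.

Labor's share = 1 − 0.21 − 0.16 = 0.63.
Capital: 0.21 × 0.9 = 0.189 pp.
Human capital: 0.16 × 6.2 = 0.992 pp.
The labor force: 0.63 × 0.8 = 0.504 pp.
Output growth = 2.2 + 1.685 = 3.885%.

Real output growth was 3.885%.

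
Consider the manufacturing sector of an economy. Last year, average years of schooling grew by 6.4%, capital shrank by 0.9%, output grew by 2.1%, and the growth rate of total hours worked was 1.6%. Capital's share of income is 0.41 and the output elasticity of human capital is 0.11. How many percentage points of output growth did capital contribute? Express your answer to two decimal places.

Contribution = share × growth = 0.41 × (-0.9) = -0.369 pp.

-0.37 pp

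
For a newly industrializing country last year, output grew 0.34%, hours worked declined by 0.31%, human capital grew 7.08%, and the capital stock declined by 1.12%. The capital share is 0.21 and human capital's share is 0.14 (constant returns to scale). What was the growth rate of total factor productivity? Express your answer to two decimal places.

-0.21%

Labor's share = 1 − 0.21 − 0.14 = 0.65.
The capital stock: 0.21 × (-1.12) = -0.2352 pp.
Human capital: 0.14 × 7.08 = 0.9912 pp.
Hours worked: 0.65 × (-0.31) = -0.2015 pp.
TFP growth = 0.34 − 0.5545 = -0.2145%.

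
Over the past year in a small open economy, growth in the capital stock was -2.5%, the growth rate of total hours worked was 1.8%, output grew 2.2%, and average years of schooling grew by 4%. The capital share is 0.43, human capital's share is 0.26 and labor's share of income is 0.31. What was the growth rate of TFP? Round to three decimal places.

Labor's share = 1 − 0.43 − 0.26 = 0.31.
The capital stock: 0.43 × (-2.5) = -1.075 pp.
Average years of schooling: 0.26 × 4 = 1.04 pp.
Total hours worked: 0.31 × 1.8 = 0.558 pp.
TFP growth = 2.2 − 0.523 = 1.677%.

1.677%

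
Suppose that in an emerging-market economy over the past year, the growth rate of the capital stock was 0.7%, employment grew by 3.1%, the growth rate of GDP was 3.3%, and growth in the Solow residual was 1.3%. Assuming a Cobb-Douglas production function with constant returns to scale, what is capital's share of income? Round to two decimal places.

α = 0.46

gY = gA + α·gK + (1−α)·gL, so gY − gA − gL = α(gK − gL).
3.3 − 1.3 − 3.1 = α × (0.7 − 3.1).
-1.1 = -2.4 α, so α = 0.4583.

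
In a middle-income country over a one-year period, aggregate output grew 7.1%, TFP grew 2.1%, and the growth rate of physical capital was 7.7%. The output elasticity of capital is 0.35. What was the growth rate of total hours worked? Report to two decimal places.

Labor's share = 1 − 0.35 = 0.65.
gY = gA + 0.35×7.7 + 0.65×g.
0.65×g = 7.1 − 2.1 − 2.695 = 2.305.
g = 2.305 / 0.65 = 3.5462%.

Total hours worked growth was 3.55%.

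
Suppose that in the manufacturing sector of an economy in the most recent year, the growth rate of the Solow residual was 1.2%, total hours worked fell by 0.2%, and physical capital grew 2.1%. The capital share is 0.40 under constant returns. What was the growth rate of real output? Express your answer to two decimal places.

1.92%

Labor's share = 1 − 0.4 = 0.6.
Physical capital: 0.4 × 2.1 = 0.84 pp.
Total hours worked: 0.6 × (-0.2) = -0.12 pp.
Output growth = 1.2 + 0.72 = 1.92%.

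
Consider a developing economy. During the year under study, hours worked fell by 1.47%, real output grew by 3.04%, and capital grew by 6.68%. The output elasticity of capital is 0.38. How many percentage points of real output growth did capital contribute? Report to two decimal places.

Contribution = share × growth = 0.38 × 6.68 = 2.5384 pp.

2.54 percentage points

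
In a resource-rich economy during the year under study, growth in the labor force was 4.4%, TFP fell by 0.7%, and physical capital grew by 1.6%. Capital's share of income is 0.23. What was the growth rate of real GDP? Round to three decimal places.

3.056%

Labor's share = 1 − 0.23 = 0.77.
Physical capital: 0.23 × 1.6 = 0.368 pp.
The labor force: 0.77 × 4.4 = 3.388 pp.
Output growth = -0.7 + 3.756 = 3.056%.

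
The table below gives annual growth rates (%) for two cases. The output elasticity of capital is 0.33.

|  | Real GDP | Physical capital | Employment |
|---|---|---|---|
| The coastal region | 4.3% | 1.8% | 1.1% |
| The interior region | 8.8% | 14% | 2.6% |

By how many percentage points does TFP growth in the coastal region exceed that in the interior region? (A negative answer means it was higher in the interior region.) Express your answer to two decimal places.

0.53 percentage points

Labor's share = 1 − 0.33 = 0.67.
The coastal region: TFP = 4.3 − 0.594 − 0.737 = 2.969%.
The interior region: TFP = 8.8 − 4.62 − 1.742 = 2.438%.
Difference = 2.969 − (2.438) = 0.531 pp.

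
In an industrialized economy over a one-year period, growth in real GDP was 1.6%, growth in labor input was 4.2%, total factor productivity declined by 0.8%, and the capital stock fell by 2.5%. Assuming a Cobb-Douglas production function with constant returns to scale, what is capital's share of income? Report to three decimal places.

α = 0.269

gY = gA + α·gK + (1−α)·gL, so gY − gA − gL = α(gK − gL).
1.6 + 0.8 − 4.2 = α × (-2.5 − 4.2).
-1.8 = -6.7 α, so α = 0.26866.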